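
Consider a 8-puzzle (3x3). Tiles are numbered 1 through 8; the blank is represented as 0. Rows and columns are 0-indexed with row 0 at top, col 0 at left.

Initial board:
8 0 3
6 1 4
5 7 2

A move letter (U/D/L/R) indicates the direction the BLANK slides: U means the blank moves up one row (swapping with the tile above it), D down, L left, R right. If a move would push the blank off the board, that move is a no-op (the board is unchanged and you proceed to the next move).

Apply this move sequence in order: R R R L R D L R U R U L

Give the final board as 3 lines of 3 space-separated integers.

After move 1 (R):
8 3 0
6 1 4
5 7 2

After move 2 (R):
8 3 0
6 1 4
5 7 2

After move 3 (R):
8 3 0
6 1 4
5 7 2

After move 4 (L):
8 0 3
6 1 4
5 7 2

After move 5 (R):
8 3 0
6 1 4
5 7 2

After move 6 (D):
8 3 4
6 1 0
5 7 2

After move 7 (L):
8 3 4
6 0 1
5 7 2

After move 8 (R):
8 3 4
6 1 0
5 7 2

After move 9 (U):
8 3 0
6 1 4
5 7 2

After move 10 (R):
8 3 0
6 1 4
5 7 2

After move 11 (U):
8 3 0
6 1 4
5 7 2

After move 12 (L):
8 0 3
6 1 4
5 7 2

Answer: 8 0 3
6 1 4
5 7 2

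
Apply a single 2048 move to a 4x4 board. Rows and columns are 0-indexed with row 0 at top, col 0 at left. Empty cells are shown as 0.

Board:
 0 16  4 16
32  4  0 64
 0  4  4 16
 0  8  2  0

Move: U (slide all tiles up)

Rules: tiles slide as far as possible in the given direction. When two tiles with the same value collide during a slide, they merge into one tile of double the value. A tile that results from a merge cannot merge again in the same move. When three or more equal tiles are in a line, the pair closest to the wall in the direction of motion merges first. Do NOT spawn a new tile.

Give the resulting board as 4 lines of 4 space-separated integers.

Answer: 32 16  8 16
 0  8  2 64
 0  8  0 16
 0  0  0  0

Derivation:
Slide up:
col 0: [0, 32, 0, 0] -> [32, 0, 0, 0]
col 1: [16, 4, 4, 8] -> [16, 8, 8, 0]
col 2: [4, 0, 4, 2] -> [8, 2, 0, 0]
col 3: [16, 64, 16, 0] -> [16, 64, 16, 0]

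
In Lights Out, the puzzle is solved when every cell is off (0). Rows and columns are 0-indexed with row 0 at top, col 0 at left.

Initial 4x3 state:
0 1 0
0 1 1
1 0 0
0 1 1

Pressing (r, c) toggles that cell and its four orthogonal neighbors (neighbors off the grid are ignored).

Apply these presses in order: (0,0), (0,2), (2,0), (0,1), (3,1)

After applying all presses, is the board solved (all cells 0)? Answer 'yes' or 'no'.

Answer: yes

Derivation:
After press 1 at (0,0):
1 0 0
1 1 1
1 0 0
0 1 1

After press 2 at (0,2):
1 1 1
1 1 0
1 0 0
0 1 1

After press 3 at (2,0):
1 1 1
0 1 0
0 1 0
1 1 1

After press 4 at (0,1):
0 0 0
0 0 0
0 1 0
1 1 1

After press 5 at (3,1):
0 0 0
0 0 0
0 0 0
0 0 0

Lights still on: 0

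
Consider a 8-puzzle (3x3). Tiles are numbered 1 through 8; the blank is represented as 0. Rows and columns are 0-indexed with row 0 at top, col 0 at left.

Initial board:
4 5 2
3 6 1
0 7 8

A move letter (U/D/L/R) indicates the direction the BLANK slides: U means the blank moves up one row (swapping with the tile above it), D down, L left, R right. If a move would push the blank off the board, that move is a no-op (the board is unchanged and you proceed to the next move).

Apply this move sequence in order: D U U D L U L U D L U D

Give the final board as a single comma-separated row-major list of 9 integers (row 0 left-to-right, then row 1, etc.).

Answer: 4, 5, 2, 0, 6, 1, 3, 7, 8

Derivation:
After move 1 (D):
4 5 2
3 6 1
0 7 8

After move 2 (U):
4 5 2
0 6 1
3 7 8

After move 3 (U):
0 5 2
4 6 1
3 7 8

After move 4 (D):
4 5 2
0 6 1
3 7 8

After move 5 (L):
4 5 2
0 6 1
3 7 8

After move 6 (U):
0 5 2
4 6 1
3 7 8

After move 7 (L):
0 5 2
4 6 1
3 7 8

After move 8 (U):
0 5 2
4 6 1
3 7 8

After move 9 (D):
4 5 2
0 6 1
3 7 8

After move 10 (L):
4 5 2
0 6 1
3 7 8

After move 11 (U):
0 5 2
4 6 1
3 7 8

After move 12 (D):
4 5 2
0 6 1
3 7 8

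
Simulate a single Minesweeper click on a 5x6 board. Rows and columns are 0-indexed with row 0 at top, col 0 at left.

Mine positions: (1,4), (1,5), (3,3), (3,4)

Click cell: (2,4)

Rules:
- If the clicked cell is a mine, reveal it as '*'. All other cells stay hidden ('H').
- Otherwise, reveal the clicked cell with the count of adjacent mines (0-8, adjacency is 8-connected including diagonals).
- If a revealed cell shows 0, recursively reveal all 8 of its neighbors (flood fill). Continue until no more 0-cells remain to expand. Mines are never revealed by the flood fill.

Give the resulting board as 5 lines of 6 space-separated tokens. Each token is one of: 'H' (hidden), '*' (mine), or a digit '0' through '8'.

H H H H H H
H H H H H H
H H H H 4 H
H H H H H H
H H H H H H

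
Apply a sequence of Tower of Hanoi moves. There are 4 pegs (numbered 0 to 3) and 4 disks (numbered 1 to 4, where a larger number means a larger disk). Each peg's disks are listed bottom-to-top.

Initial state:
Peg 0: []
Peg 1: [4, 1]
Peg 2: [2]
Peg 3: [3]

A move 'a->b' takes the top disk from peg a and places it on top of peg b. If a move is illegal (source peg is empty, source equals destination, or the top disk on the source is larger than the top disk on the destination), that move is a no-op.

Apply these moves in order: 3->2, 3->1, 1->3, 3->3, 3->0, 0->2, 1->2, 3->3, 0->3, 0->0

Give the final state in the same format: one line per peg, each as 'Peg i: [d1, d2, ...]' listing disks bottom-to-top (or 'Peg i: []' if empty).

Answer: Peg 0: []
Peg 1: [4]
Peg 2: [2, 1]
Peg 3: [3]

Derivation:
After move 1 (3->2):
Peg 0: []
Peg 1: [4, 1]
Peg 2: [2]
Peg 3: [3]

After move 2 (3->1):
Peg 0: []
Peg 1: [4, 1]
Peg 2: [2]
Peg 3: [3]

After move 3 (1->3):
Peg 0: []
Peg 1: [4]
Peg 2: [2]
Peg 3: [3, 1]

After move 4 (3->3):
Peg 0: []
Peg 1: [4]
Peg 2: [2]
Peg 3: [3, 1]

After move 5 (3->0):
Peg 0: [1]
Peg 1: [4]
Peg 2: [2]
Peg 3: [3]

After move 6 (0->2):
Peg 0: []
Peg 1: [4]
Peg 2: [2, 1]
Peg 3: [3]

After move 7 (1->2):
Peg 0: []
Peg 1: [4]
Peg 2: [2, 1]
Peg 3: [3]

After move 8 (3->3):
Peg 0: []
Peg 1: [4]
Peg 2: [2, 1]
Peg 3: [3]

After move 9 (0->3):
Peg 0: []
Peg 1: [4]
Peg 2: [2, 1]
Peg 3: [3]

After move 10 (0->0):
Peg 0: []
Peg 1: [4]
Peg 2: [2, 1]
Peg 3: [3]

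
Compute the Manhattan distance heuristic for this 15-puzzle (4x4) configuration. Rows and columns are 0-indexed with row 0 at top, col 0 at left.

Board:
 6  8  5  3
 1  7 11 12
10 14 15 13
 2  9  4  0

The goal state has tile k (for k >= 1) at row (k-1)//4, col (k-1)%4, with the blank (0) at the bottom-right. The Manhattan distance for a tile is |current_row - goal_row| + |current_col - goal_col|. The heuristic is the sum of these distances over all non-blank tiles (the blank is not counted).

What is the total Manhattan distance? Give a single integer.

Tile 6: (0,0)->(1,1) = 2
Tile 8: (0,1)->(1,3) = 3
Tile 5: (0,2)->(1,0) = 3
Tile 3: (0,3)->(0,2) = 1
Tile 1: (1,0)->(0,0) = 1
Tile 7: (1,1)->(1,2) = 1
Tile 11: (1,2)->(2,2) = 1
Tile 12: (1,3)->(2,3) = 1
Tile 10: (2,0)->(2,1) = 1
Tile 14: (2,1)->(3,1) = 1
Tile 15: (2,2)->(3,2) = 1
Tile 13: (2,3)->(3,0) = 4
Tile 2: (3,0)->(0,1) = 4
Tile 9: (3,1)->(2,0) = 2
Tile 4: (3,2)->(0,3) = 4
Sum: 2 + 3 + 3 + 1 + 1 + 1 + 1 + 1 + 1 + 1 + 1 + 4 + 4 + 2 + 4 = 30

Answer: 30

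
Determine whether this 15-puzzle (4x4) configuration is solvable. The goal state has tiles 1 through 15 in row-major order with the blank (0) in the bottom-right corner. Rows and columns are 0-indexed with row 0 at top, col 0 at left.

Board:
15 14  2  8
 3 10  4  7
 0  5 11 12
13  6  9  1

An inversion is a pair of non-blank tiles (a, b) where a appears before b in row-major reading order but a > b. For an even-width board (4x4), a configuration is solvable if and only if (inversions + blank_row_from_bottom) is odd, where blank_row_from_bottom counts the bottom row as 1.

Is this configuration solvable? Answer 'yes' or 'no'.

Answer: yes

Derivation:
Inversions: 57
Blank is in row 2 (0-indexed from top), which is row 2 counting from the bottom (bottom = 1).
57 + 2 = 59, which is odd, so the puzzle is solvable.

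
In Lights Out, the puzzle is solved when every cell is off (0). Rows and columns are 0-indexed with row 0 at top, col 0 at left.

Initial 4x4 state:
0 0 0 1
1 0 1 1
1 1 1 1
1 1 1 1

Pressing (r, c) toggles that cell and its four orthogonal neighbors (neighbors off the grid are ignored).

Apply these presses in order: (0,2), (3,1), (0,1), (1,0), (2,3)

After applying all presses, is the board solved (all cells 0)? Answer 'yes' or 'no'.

After press 1 at (0,2):
0 1 1 0
1 0 0 1
1 1 1 1
1 1 1 1

After press 2 at (3,1):
0 1 1 0
1 0 0 1
1 0 1 1
0 0 0 1

After press 3 at (0,1):
1 0 0 0
1 1 0 1
1 0 1 1
0 0 0 1

After press 4 at (1,0):
0 0 0 0
0 0 0 1
0 0 1 1
0 0 0 1

After press 5 at (2,3):
0 0 0 0
0 0 0 0
0 0 0 0
0 0 0 0

Lights still on: 0

Answer: yes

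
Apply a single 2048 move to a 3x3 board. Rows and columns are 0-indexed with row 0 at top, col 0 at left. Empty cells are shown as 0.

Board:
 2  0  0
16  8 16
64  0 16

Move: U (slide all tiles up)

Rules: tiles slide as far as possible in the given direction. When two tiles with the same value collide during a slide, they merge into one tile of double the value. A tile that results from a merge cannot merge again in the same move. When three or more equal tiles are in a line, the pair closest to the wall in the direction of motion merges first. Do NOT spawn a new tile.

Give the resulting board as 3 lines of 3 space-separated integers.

Answer:  2  8 32
16  0  0
64  0  0

Derivation:
Slide up:
col 0: [2, 16, 64] -> [2, 16, 64]
col 1: [0, 8, 0] -> [8, 0, 0]
col 2: [0, 16, 16] -> [32, 0, 0]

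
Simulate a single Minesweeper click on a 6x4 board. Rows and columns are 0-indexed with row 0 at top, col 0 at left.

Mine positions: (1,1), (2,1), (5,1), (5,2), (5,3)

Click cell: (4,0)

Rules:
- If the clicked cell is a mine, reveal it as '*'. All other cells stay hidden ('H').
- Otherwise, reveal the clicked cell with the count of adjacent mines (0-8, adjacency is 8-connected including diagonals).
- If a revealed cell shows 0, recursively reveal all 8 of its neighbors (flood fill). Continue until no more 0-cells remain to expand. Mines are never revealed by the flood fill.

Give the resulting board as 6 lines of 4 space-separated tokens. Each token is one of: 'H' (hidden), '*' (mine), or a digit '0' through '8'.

H H H H
H H H H
H H H H
H H H H
1 H H H
H H H H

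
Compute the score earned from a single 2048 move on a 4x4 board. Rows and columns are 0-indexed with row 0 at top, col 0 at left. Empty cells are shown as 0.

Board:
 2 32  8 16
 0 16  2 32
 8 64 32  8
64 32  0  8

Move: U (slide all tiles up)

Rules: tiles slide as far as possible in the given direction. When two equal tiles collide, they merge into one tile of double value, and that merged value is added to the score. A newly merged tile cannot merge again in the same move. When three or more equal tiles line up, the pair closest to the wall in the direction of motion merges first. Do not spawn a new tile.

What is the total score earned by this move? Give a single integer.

Slide up:
col 0: [2, 0, 8, 64] -> [2, 8, 64, 0]  score +0 (running 0)
col 1: [32, 16, 64, 32] -> [32, 16, 64, 32]  score +0 (running 0)
col 2: [8, 2, 32, 0] -> [8, 2, 32, 0]  score +0 (running 0)
col 3: [16, 32, 8, 8] -> [16, 32, 16, 0]  score +16 (running 16)
Board after move:
 2 32  8 16
 8 16  2 32
64 64 32 16
 0 32  0  0

Answer: 16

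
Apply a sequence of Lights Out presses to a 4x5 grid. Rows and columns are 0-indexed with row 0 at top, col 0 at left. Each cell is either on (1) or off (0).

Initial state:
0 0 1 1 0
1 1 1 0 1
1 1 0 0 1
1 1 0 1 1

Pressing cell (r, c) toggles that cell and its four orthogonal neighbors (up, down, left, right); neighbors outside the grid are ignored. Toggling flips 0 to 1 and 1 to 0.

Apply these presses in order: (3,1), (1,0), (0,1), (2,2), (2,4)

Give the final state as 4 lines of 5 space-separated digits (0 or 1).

Answer: 0 1 0 1 0
0 1 0 0 0
0 1 1 0 0
0 0 0 1 0

Derivation:
After press 1 at (3,1):
0 0 1 1 0
1 1 1 0 1
1 0 0 0 1
0 0 1 1 1

After press 2 at (1,0):
1 0 1 1 0
0 0 1 0 1
0 0 0 0 1
0 0 1 1 1

After press 3 at (0,1):
0 1 0 1 0
0 1 1 0 1
0 0 0 0 1
0 0 1 1 1

After press 4 at (2,2):
0 1 0 1 0
0 1 0 0 1
0 1 1 1 1
0 0 0 1 1

After press 5 at (2,4):
0 1 0 1 0
0 1 0 0 0
0 1 1 0 0
0 0 0 1 0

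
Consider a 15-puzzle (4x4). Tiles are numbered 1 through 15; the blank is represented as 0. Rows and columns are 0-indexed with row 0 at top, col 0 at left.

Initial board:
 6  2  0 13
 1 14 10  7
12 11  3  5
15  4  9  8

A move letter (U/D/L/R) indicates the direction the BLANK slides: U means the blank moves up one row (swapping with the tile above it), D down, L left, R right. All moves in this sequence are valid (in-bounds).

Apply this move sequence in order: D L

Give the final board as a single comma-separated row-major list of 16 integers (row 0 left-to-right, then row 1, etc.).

After move 1 (D):
 6  2 10 13
 1 14  0  7
12 11  3  5
15  4  9  8

After move 2 (L):
 6  2 10 13
 1  0 14  7
12 11  3  5
15  4  9  8

Answer: 6, 2, 10, 13, 1, 0, 14, 7, 12, 11, 3, 5, 15, 4, 9, 8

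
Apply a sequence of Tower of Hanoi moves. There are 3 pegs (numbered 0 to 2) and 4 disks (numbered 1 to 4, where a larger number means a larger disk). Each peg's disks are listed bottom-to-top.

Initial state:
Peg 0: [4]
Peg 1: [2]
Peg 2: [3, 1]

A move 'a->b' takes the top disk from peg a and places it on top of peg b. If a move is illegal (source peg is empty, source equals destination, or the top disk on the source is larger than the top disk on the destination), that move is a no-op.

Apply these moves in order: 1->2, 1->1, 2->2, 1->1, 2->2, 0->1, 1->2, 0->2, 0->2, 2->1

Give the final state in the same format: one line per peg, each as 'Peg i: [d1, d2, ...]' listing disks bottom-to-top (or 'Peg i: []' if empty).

After move 1 (1->2):
Peg 0: [4]
Peg 1: [2]
Peg 2: [3, 1]

After move 2 (1->1):
Peg 0: [4]
Peg 1: [2]
Peg 2: [3, 1]

After move 3 (2->2):
Peg 0: [4]
Peg 1: [2]
Peg 2: [3, 1]

After move 4 (1->1):
Peg 0: [4]
Peg 1: [2]
Peg 2: [3, 1]

After move 5 (2->2):
Peg 0: [4]
Peg 1: [2]
Peg 2: [3, 1]

After move 6 (0->1):
Peg 0: [4]
Peg 1: [2]
Peg 2: [3, 1]

After move 7 (1->2):
Peg 0: [4]
Peg 1: [2]
Peg 2: [3, 1]

After move 8 (0->2):
Peg 0: [4]
Peg 1: [2]
Peg 2: [3, 1]

After move 9 (0->2):
Peg 0: [4]
Peg 1: [2]
Peg 2: [3, 1]

After move 10 (2->1):
Peg 0: [4]
Peg 1: [2, 1]
Peg 2: [3]

Answer: Peg 0: [4]
Peg 1: [2, 1]
Peg 2: [3]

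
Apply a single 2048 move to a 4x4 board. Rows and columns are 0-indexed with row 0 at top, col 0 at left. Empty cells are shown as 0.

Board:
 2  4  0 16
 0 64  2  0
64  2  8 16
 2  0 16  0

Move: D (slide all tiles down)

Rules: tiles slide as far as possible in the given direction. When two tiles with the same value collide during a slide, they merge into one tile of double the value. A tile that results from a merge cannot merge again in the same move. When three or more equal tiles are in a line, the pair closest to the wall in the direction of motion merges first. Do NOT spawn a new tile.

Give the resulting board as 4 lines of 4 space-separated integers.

Answer:  0  0  0  0
 2  4  2  0
64 64  8  0
 2  2 16 32

Derivation:
Slide down:
col 0: [2, 0, 64, 2] -> [0, 2, 64, 2]
col 1: [4, 64, 2, 0] -> [0, 4, 64, 2]
col 2: [0, 2, 8, 16] -> [0, 2, 8, 16]
col 3: [16, 0, 16, 0] -> [0, 0, 0, 32]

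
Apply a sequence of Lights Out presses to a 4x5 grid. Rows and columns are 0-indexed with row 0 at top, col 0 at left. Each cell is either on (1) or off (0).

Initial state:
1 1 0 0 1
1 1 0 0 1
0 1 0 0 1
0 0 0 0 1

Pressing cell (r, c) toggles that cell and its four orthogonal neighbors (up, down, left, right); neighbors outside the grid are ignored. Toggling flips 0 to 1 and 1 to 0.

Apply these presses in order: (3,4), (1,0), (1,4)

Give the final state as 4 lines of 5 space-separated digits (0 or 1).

Answer: 0 1 0 0 0
0 0 0 1 0
1 1 0 0 1
0 0 0 1 0

Derivation:
After press 1 at (3,4):
1 1 0 0 1
1 1 0 0 1
0 1 0 0 0
0 0 0 1 0

After press 2 at (1,0):
0 1 0 0 1
0 0 0 0 1
1 1 0 0 0
0 0 0 1 0

After press 3 at (1,4):
0 1 0 0 0
0 0 0 1 0
1 1 0 0 1
0 0 0 1 0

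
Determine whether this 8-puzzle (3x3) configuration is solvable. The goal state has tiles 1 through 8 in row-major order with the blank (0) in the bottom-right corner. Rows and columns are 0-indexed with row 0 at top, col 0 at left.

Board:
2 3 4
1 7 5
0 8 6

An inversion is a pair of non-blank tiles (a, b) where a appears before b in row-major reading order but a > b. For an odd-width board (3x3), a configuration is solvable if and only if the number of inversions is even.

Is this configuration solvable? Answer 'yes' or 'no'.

Inversions (pairs i<j in row-major order where tile[i] > tile[j] > 0): 6
6 is even, so the puzzle is solvable.

Answer: yes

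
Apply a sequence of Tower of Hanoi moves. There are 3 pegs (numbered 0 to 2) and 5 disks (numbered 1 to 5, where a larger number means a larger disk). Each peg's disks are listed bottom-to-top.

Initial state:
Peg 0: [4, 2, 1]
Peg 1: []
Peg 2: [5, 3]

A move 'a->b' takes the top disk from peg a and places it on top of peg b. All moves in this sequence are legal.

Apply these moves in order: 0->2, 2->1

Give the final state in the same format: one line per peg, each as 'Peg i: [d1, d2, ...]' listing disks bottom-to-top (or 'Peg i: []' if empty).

Answer: Peg 0: [4, 2]
Peg 1: [1]
Peg 2: [5, 3]

Derivation:
After move 1 (0->2):
Peg 0: [4, 2]
Peg 1: []
Peg 2: [5, 3, 1]

After move 2 (2->1):
Peg 0: [4, 2]
Peg 1: [1]
Peg 2: [5, 3]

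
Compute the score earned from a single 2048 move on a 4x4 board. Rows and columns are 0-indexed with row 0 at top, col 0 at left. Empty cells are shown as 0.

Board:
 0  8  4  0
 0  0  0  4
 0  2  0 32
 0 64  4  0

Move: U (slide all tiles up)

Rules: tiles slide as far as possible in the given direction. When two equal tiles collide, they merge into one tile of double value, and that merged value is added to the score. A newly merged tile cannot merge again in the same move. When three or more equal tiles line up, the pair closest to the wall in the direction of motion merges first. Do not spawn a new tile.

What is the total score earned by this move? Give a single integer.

Slide up:
col 0: [0, 0, 0, 0] -> [0, 0, 0, 0]  score +0 (running 0)
col 1: [8, 0, 2, 64] -> [8, 2, 64, 0]  score +0 (running 0)
col 2: [4, 0, 0, 4] -> [8, 0, 0, 0]  score +8 (running 8)
col 3: [0, 4, 32, 0] -> [4, 32, 0, 0]  score +0 (running 8)
Board after move:
 0  8  8  4
 0  2  0 32
 0 64  0  0
 0  0  0  0

Answer: 8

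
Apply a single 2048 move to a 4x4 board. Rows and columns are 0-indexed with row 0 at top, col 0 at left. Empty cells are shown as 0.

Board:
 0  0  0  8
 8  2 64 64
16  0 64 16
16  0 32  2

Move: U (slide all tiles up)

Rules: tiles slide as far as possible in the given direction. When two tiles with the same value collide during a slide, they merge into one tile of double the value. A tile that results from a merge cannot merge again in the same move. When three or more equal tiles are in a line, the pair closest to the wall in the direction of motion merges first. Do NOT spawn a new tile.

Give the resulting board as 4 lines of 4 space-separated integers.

Slide up:
col 0: [0, 8, 16, 16] -> [8, 32, 0, 0]
col 1: [0, 2, 0, 0] -> [2, 0, 0, 0]
col 2: [0, 64, 64, 32] -> [128, 32, 0, 0]
col 3: [8, 64, 16, 2] -> [8, 64, 16, 2]

Answer:   8   2 128   8
 32   0  32  64
  0   0   0  16
  0   0   0   2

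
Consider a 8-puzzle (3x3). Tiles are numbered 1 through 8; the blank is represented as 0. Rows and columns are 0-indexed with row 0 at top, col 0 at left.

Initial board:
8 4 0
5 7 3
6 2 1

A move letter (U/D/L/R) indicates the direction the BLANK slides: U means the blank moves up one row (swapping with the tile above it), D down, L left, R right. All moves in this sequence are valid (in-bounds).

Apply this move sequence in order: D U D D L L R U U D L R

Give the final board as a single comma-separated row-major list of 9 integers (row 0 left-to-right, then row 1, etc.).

After move 1 (D):
8 4 3
5 7 0
6 2 1

After move 2 (U):
8 4 0
5 7 3
6 2 1

After move 3 (D):
8 4 3
5 7 0
6 2 1

After move 4 (D):
8 4 3
5 7 1
6 2 0

After move 5 (L):
8 4 3
5 7 1
6 0 2

After move 6 (L):
8 4 3
5 7 1
0 6 2

After move 7 (R):
8 4 3
5 7 1
6 0 2

After move 8 (U):
8 4 3
5 0 1
6 7 2

After move 9 (U):
8 0 3
5 4 1
6 7 2

After move 10 (D):
8 4 3
5 0 1
6 7 2

After move 11 (L):
8 4 3
0 5 1
6 7 2

After move 12 (R):
8 4 3
5 0 1
6 7 2

Answer: 8, 4, 3, 5, 0, 1, 6, 7, 2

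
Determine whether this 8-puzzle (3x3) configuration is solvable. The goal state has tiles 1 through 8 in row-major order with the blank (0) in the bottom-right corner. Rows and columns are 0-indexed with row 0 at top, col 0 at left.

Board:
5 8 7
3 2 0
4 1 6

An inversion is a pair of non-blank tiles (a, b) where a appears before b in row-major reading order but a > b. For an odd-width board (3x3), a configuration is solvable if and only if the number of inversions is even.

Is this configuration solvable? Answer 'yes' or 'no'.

Inversions (pairs i<j in row-major order where tile[i] > tile[j] > 0): 19
19 is odd, so the puzzle is not solvable.

Answer: no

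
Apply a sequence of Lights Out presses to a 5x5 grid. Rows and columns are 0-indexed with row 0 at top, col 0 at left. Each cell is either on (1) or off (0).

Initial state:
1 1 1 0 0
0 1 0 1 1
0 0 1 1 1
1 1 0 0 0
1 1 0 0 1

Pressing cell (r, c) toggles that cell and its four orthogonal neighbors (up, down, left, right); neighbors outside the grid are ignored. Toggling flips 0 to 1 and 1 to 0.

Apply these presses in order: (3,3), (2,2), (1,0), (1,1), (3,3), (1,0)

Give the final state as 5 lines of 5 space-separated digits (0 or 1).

After press 1 at (3,3):
1 1 1 0 0
0 1 0 1 1
0 0 1 0 1
1 1 1 1 1
1 1 0 1 1

After press 2 at (2,2):
1 1 1 0 0
0 1 1 1 1
0 1 0 1 1
1 1 0 1 1
1 1 0 1 1

After press 3 at (1,0):
0 1 1 0 0
1 0 1 1 1
1 1 0 1 1
1 1 0 1 1
1 1 0 1 1

After press 4 at (1,1):
0 0 1 0 0
0 1 0 1 1
1 0 0 1 1
1 1 0 1 1
1 1 0 1 1

After press 5 at (3,3):
0 0 1 0 0
0 1 0 1 1
1 0 0 0 1
1 1 1 0 0
1 1 0 0 1

After press 6 at (1,0):
1 0 1 0 0
1 0 0 1 1
0 0 0 0 1
1 1 1 0 0
1 1 0 0 1

Answer: 1 0 1 0 0
1 0 0 1 1
0 0 0 0 1
1 1 1 0 0
1 1 0 0 1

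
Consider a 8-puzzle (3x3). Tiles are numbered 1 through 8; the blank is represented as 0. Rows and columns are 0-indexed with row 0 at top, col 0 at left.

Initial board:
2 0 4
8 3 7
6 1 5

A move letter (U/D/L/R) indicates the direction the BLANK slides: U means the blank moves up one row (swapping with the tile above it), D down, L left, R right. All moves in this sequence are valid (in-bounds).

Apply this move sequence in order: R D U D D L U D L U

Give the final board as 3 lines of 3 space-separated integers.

Answer: 2 4 7
0 3 5
8 6 1

Derivation:
After move 1 (R):
2 4 0
8 3 7
6 1 5

After move 2 (D):
2 4 7
8 3 0
6 1 5

After move 3 (U):
2 4 0
8 3 7
6 1 5

After move 4 (D):
2 4 7
8 3 0
6 1 5

After move 5 (D):
2 4 7
8 3 5
6 1 0

After move 6 (L):
2 4 7
8 3 5
6 0 1

After move 7 (U):
2 4 7
8 0 5
6 3 1

After move 8 (D):
2 4 7
8 3 5
6 0 1

After move 9 (L):
2 4 7
8 3 5
0 6 1

After move 10 (U):
2 4 7
0 3 5
8 6 1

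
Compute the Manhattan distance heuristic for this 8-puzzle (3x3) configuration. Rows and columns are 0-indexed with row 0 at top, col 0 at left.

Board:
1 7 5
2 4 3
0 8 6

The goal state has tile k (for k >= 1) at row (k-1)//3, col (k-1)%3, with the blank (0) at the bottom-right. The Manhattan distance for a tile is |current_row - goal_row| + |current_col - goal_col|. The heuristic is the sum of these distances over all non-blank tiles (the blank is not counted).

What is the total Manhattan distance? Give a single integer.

Tile 1: (0,0)->(0,0) = 0
Tile 7: (0,1)->(2,0) = 3
Tile 5: (0,2)->(1,1) = 2
Tile 2: (1,0)->(0,1) = 2
Tile 4: (1,1)->(1,0) = 1
Tile 3: (1,2)->(0,2) = 1
Tile 8: (2,1)->(2,1) = 0
Tile 6: (2,2)->(1,2) = 1
Sum: 0 + 3 + 2 + 2 + 1 + 1 + 0 + 1 = 10

Answer: 10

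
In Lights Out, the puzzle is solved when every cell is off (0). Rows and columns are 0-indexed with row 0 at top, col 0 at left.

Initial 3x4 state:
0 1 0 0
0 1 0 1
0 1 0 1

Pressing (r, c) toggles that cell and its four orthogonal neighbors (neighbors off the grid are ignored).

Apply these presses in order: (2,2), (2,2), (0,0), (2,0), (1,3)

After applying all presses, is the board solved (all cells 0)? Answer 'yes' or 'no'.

Answer: no

Derivation:
After press 1 at (2,2):
0 1 0 0
0 1 1 1
0 0 1 0

After press 2 at (2,2):
0 1 0 0
0 1 0 1
0 1 0 1

After press 3 at (0,0):
1 0 0 0
1 1 0 1
0 1 0 1

After press 4 at (2,0):
1 0 0 0
0 1 0 1
1 0 0 1

After press 5 at (1,3):
1 0 0 1
0 1 1 0
1 0 0 0

Lights still on: 5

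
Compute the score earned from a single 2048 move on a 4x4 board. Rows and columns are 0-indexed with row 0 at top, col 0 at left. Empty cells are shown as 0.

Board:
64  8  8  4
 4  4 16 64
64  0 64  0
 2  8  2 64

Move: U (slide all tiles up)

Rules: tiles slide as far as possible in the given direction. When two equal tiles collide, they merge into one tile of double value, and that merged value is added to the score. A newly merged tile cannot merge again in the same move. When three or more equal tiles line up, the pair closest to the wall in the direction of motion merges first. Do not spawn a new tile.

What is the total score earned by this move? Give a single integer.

Slide up:
col 0: [64, 4, 64, 2] -> [64, 4, 64, 2]  score +0 (running 0)
col 1: [8, 4, 0, 8] -> [8, 4, 8, 0]  score +0 (running 0)
col 2: [8, 16, 64, 2] -> [8, 16, 64, 2]  score +0 (running 0)
col 3: [4, 64, 0, 64] -> [4, 128, 0, 0]  score +128 (running 128)
Board after move:
 64   8   8   4
  4   4  16 128
 64   8  64   0
  2   0   2   0

Answer: 128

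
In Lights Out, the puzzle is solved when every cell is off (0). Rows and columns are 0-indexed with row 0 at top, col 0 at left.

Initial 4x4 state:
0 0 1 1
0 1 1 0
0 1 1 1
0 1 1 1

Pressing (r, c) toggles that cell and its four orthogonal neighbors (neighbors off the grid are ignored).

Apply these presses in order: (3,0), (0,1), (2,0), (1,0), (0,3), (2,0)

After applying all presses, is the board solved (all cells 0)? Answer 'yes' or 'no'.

Answer: no

Derivation:
After press 1 at (3,0):
0 0 1 1
0 1 1 0
1 1 1 1
1 0 1 1

After press 2 at (0,1):
1 1 0 1
0 0 1 0
1 1 1 1
1 0 1 1

After press 3 at (2,0):
1 1 0 1
1 0 1 0
0 0 1 1
0 0 1 1

After press 4 at (1,0):
0 1 0 1
0 1 1 0
1 0 1 1
0 0 1 1

After press 5 at (0,3):
0 1 1 0
0 1 1 1
1 0 1 1
0 0 1 1

After press 6 at (2,0):
0 1 1 0
1 1 1 1
0 1 1 1
1 0 1 1

Lights still on: 12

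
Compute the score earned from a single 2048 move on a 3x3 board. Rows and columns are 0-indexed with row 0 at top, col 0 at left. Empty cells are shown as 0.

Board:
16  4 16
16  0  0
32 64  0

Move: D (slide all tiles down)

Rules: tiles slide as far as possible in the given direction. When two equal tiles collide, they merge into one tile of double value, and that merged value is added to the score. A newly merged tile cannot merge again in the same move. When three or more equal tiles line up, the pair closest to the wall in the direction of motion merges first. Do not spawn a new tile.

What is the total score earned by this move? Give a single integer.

Slide down:
col 0: [16, 16, 32] -> [0, 32, 32]  score +32 (running 32)
col 1: [4, 0, 64] -> [0, 4, 64]  score +0 (running 32)
col 2: [16, 0, 0] -> [0, 0, 16]  score +0 (running 32)
Board after move:
 0  0  0
32  4  0
32 64 16

Answer: 32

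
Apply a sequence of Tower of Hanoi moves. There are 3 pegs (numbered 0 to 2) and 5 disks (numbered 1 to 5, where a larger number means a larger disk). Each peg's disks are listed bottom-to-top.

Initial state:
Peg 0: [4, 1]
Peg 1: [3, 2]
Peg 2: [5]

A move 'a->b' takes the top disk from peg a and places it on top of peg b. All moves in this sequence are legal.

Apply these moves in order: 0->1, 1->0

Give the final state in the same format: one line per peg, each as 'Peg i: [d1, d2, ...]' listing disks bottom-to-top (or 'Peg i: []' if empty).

Answer: Peg 0: [4, 1]
Peg 1: [3, 2]
Peg 2: [5]

Derivation:
After move 1 (0->1):
Peg 0: [4]
Peg 1: [3, 2, 1]
Peg 2: [5]

After move 2 (1->0):
Peg 0: [4, 1]
Peg 1: [3, 2]
Peg 2: [5]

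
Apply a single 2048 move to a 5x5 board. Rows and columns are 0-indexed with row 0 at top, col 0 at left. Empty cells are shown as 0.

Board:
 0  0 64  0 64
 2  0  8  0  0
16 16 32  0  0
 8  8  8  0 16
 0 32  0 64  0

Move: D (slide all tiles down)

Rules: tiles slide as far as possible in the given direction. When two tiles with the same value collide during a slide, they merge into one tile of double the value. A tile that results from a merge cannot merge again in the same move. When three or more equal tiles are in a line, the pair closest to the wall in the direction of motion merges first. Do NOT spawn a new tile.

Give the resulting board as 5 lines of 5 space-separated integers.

Answer:  0  0  0  0  0
 0  0 64  0  0
 2 16  8  0  0
16  8 32  0 64
 8 32  8 64 16

Derivation:
Slide down:
col 0: [0, 2, 16, 8, 0] -> [0, 0, 2, 16, 8]
col 1: [0, 0, 16, 8, 32] -> [0, 0, 16, 8, 32]
col 2: [64, 8, 32, 8, 0] -> [0, 64, 8, 32, 8]
col 3: [0, 0, 0, 0, 64] -> [0, 0, 0, 0, 64]
col 4: [64, 0, 0, 16, 0] -> [0, 0, 0, 64, 16]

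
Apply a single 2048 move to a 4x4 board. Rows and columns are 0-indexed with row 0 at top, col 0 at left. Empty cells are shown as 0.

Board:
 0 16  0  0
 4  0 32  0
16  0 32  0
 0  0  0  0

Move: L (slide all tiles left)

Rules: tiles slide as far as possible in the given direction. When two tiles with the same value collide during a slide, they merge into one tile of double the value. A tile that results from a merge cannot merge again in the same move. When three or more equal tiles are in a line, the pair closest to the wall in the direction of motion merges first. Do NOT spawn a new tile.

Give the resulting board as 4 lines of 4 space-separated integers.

Answer: 16  0  0  0
 4 32  0  0
16 32  0  0
 0  0  0  0

Derivation:
Slide left:
row 0: [0, 16, 0, 0] -> [16, 0, 0, 0]
row 1: [4, 0, 32, 0] -> [4, 32, 0, 0]
row 2: [16, 0, 32, 0] -> [16, 32, 0, 0]
row 3: [0, 0, 0, 0] -> [0, 0, 0, 0]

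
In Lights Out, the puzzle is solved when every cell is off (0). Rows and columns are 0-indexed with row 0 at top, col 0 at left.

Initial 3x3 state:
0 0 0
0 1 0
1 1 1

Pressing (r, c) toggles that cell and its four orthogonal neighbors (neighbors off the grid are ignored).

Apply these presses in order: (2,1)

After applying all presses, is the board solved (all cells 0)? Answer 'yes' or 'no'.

Answer: yes

Derivation:
After press 1 at (2,1):
0 0 0
0 0 0
0 0 0

Lights still on: 0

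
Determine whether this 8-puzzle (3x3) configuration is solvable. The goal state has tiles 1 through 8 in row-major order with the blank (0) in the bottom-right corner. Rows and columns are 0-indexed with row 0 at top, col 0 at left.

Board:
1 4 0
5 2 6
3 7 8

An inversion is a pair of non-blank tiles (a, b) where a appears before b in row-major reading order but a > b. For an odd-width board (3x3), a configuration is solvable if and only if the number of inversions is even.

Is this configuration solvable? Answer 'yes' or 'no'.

Inversions (pairs i<j in row-major order where tile[i] > tile[j] > 0): 5
5 is odd, so the puzzle is not solvable.

Answer: no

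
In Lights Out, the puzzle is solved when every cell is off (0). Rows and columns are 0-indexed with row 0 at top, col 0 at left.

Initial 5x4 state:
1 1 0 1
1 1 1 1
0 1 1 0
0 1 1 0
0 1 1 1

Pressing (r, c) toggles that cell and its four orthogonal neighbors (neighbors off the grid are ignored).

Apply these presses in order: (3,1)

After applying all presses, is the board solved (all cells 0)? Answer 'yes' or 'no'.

After press 1 at (3,1):
1 1 0 1
1 1 1 1
0 0 1 0
1 0 0 0
0 0 1 1

Lights still on: 11

Answer: no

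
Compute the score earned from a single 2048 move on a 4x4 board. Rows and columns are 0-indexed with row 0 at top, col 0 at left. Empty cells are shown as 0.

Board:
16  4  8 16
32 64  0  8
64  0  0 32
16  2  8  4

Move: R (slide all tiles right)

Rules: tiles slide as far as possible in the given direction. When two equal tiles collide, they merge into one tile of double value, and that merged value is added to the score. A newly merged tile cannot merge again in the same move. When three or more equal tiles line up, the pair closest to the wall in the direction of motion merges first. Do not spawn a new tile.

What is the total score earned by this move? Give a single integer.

Answer: 0

Derivation:
Slide right:
row 0: [16, 4, 8, 16] -> [16, 4, 8, 16]  score +0 (running 0)
row 1: [32, 64, 0, 8] -> [0, 32, 64, 8]  score +0 (running 0)
row 2: [64, 0, 0, 32] -> [0, 0, 64, 32]  score +0 (running 0)
row 3: [16, 2, 8, 4] -> [16, 2, 8, 4]  score +0 (running 0)
Board after move:
16  4  8 16
 0 32 64  8
 0  0 64 32
16  2  8  4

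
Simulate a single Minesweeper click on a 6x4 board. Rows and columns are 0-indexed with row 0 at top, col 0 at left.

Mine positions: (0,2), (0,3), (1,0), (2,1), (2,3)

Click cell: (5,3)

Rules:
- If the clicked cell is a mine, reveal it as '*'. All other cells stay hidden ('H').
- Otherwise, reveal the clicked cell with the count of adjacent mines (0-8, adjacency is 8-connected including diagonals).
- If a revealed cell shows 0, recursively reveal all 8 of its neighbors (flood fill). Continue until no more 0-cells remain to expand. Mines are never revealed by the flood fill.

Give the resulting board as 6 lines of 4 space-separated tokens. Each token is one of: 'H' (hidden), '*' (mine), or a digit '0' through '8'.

H H H H
H H H H
H H H H
1 1 2 1
0 0 0 0
0 0 0 0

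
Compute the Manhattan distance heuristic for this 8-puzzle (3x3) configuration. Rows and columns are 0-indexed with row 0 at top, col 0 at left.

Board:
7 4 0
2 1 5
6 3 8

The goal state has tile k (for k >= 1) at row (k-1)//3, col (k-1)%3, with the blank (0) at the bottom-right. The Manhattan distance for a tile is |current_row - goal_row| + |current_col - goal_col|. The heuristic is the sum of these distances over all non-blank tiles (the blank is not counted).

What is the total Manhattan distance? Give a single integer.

Tile 7: (0,0)->(2,0) = 2
Tile 4: (0,1)->(1,0) = 2
Tile 2: (1,0)->(0,1) = 2
Tile 1: (1,1)->(0,0) = 2
Tile 5: (1,2)->(1,1) = 1
Tile 6: (2,0)->(1,2) = 3
Tile 3: (2,1)->(0,2) = 3
Tile 8: (2,2)->(2,1) = 1
Sum: 2 + 2 + 2 + 2 + 1 + 3 + 3 + 1 = 16

Answer: 16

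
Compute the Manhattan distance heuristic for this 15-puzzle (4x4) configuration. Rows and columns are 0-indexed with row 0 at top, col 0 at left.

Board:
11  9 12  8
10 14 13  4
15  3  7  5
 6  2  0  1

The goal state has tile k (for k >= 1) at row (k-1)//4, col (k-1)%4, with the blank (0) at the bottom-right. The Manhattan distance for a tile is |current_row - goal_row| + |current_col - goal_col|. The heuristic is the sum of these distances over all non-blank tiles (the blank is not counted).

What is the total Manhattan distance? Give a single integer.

Tile 11: at (0,0), goal (2,2), distance |0-2|+|0-2| = 4
Tile 9: at (0,1), goal (2,0), distance |0-2|+|1-0| = 3
Tile 12: at (0,2), goal (2,3), distance |0-2|+|2-3| = 3
Tile 8: at (0,3), goal (1,3), distance |0-1|+|3-3| = 1
Tile 10: at (1,0), goal (2,1), distance |1-2|+|0-1| = 2
Tile 14: at (1,1), goal (3,1), distance |1-3|+|1-1| = 2
Tile 13: at (1,2), goal (3,0), distance |1-3|+|2-0| = 4
Tile 4: at (1,3), goal (0,3), distance |1-0|+|3-3| = 1
Tile 15: at (2,0), goal (3,2), distance |2-3|+|0-2| = 3
Tile 3: at (2,1), goal (0,2), distance |2-0|+|1-2| = 3
Tile 7: at (2,2), goal (1,2), distance |2-1|+|2-2| = 1
Tile 5: at (2,3), goal (1,0), distance |2-1|+|3-0| = 4
Tile 6: at (3,0), goal (1,1), distance |3-1|+|0-1| = 3
Tile 2: at (3,1), goal (0,1), distance |3-0|+|1-1| = 3
Tile 1: at (3,3), goal (0,0), distance |3-0|+|3-0| = 6
Sum: 4 + 3 + 3 + 1 + 2 + 2 + 4 + 1 + 3 + 3 + 1 + 4 + 3 + 3 + 6 = 43

Answer: 43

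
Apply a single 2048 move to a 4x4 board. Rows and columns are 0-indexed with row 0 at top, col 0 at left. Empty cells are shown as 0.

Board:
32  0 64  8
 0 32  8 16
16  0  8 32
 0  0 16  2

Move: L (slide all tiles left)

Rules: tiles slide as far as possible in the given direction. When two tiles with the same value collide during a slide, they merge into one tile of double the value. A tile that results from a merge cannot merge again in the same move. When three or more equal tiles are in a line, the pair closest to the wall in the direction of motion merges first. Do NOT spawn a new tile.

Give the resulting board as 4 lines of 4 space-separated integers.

Slide left:
row 0: [32, 0, 64, 8] -> [32, 64, 8, 0]
row 1: [0, 32, 8, 16] -> [32, 8, 16, 0]
row 2: [16, 0, 8, 32] -> [16, 8, 32, 0]
row 3: [0, 0, 16, 2] -> [16, 2, 0, 0]

Answer: 32 64  8  0
32  8 16  0
16  8 32  0
16  2  0  0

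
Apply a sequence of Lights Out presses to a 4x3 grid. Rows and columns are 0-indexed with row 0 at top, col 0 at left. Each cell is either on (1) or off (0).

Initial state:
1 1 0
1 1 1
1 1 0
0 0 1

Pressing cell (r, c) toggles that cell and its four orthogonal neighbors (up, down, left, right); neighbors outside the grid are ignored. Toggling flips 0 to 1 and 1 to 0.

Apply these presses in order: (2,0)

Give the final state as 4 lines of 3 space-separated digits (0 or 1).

Answer: 1 1 0
0 1 1
0 0 0
1 0 1

Derivation:
After press 1 at (2,0):
1 1 0
0 1 1
0 0 0
1 0 1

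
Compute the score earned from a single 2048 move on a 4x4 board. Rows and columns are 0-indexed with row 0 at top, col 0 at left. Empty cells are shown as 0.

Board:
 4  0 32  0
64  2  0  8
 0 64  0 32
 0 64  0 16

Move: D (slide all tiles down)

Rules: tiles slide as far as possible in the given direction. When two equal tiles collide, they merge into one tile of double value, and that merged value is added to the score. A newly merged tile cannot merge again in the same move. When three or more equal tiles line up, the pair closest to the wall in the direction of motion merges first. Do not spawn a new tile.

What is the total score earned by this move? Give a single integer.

Answer: 128

Derivation:
Slide down:
col 0: [4, 64, 0, 0] -> [0, 0, 4, 64]  score +0 (running 0)
col 1: [0, 2, 64, 64] -> [0, 0, 2, 128]  score +128 (running 128)
col 2: [32, 0, 0, 0] -> [0, 0, 0, 32]  score +0 (running 128)
col 3: [0, 8, 32, 16] -> [0, 8, 32, 16]  score +0 (running 128)
Board after move:
  0   0   0   0
  0   0   0   8
  4   2   0  32
 64 128  32  16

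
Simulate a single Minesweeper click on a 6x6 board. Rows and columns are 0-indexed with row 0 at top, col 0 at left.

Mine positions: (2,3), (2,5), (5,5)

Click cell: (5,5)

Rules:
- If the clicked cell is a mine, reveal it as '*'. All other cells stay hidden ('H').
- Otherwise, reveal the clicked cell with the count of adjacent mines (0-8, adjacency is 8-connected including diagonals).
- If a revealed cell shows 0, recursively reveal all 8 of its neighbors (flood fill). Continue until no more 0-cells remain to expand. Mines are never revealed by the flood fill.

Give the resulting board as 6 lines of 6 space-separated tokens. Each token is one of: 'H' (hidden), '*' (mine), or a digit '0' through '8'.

H H H H H H
H H H H H H
H H H H H H
H H H H H H
H H H H H H
H H H H H *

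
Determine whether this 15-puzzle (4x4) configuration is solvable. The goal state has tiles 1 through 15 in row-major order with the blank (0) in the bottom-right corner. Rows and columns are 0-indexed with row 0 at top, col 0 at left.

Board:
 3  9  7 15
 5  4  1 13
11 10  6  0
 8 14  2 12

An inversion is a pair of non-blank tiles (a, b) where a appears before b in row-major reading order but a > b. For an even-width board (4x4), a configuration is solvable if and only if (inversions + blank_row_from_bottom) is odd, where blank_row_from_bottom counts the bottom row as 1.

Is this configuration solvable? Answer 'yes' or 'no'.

Inversions: 47
Blank is in row 2 (0-indexed from top), which is row 2 counting from the bottom (bottom = 1).
47 + 2 = 49, which is odd, so the puzzle is solvable.

Answer: yes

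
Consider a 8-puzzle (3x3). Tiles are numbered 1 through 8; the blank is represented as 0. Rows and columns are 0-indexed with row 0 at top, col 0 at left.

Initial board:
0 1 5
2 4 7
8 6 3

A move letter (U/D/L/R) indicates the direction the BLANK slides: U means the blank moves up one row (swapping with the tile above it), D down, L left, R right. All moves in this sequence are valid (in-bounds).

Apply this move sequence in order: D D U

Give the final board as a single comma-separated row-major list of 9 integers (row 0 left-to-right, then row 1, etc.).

After move 1 (D):
2 1 5
0 4 7
8 6 3

After move 2 (D):
2 1 5
8 4 7
0 6 3

After move 3 (U):
2 1 5
0 4 7
8 6 3

Answer: 2, 1, 5, 0, 4, 7, 8, 6, 3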